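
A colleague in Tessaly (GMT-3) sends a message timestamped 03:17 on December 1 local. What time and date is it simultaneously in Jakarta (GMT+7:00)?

Jakarta is 10:00 ahead of Tessaly.
Shift by the zone difference: 03:17 + 10:00 = 13:17 on Dec 1 in Jakarta.

13:17 on December 1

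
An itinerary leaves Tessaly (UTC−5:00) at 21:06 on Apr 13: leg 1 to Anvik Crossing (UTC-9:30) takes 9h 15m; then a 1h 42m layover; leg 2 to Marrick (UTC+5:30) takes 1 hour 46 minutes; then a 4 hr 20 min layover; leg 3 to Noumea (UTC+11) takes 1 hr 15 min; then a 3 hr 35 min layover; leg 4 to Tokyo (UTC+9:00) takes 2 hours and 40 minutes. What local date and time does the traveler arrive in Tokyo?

Convert departure to UTC: 21:06 + 5:00 = 02:06 UTC on Apr 14.
Add 9 hours and 15 minutes leg 1 → 11:21 UTC.
Add 1 hour 42 minutes layover in Anvik Crossing → 13:03 UTC.
Add 1 hour and 46 minutes leg 2 → 14:49 UTC.
Add 4 hours and 20 minutes layover in Marrick → 19:09 UTC.
Add 1 hour 15 minutes leg 3 → 20:24 UTC.
Add 3 hours and 35 minutes layover in Noumea → 23:59 UTC.
Add 2 hours 40 minutes leg 4 → 02:39 UTC (Apr 15).
Tokyo is UTC+9:00, so local arrival = 02:39 + 9:00 = 11:39 on Apr 15.

11:39 on April 15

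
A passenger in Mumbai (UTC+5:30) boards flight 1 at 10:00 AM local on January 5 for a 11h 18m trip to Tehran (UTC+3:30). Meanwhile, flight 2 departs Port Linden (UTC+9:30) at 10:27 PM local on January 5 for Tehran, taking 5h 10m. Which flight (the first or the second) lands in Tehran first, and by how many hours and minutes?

Flight 1 in UTC: 10:00 AM − 5:30 = 4:30 AM on Jan 5.
+11 hours and 18 minutes → arrive 3:48 PM UTC on Jan 5.
Flight 2 in UTC: 10:27 PM − 9:30 = 12:57 PM on Jan 5.
+5 hours 10 minutes → arrive 6:07 PM UTC on Jan 5.
Flight 1 lands earlier by 2 hours 19 minutes.

the first, by 2 hours 19 minutes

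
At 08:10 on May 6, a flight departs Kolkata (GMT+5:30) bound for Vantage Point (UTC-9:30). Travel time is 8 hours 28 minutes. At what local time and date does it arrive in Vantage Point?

Convert departure to UTC: 08:10 − 5:30 = 02:40 UTC on May 6.
Add 8 hours and 28 minutes travel time → 11:08 UTC.
Vantage Point is UTC−9:30, so local arrival = 11:08 − 9:30 = 01:38 on May 6.

01:38 on May 6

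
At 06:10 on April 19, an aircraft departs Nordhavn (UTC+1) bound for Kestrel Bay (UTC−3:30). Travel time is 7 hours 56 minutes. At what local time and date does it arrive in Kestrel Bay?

09:36 on Apr 19

Convert departure to UTC: 06:10 − 1:00 = 05:10 UTC on Apr 19.
Add 7 hours and 56 minutes travel time → 13:06 UTC.
Kestrel Bay is UTC−3:30, so local arrival = 13:06 − 3:30 = 09:36 on Apr 19.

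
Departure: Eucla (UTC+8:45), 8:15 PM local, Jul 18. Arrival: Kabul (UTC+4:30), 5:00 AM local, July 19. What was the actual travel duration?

Departure in UTC: 8:15 PM − 8:45 = 11:30 AM on Jul 18.
Arrival in UTC: 5:00 AM − 4:30 = 12:30 AM on Jul 19.
Elapsed = 12:30 AM − 11:30 AM (+1 day) = 13 hours.

13 hours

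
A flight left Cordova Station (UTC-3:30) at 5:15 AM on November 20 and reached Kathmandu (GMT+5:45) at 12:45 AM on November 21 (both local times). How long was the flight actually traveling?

10 hours 15 minutes

Departure in UTC: 5:15 AM + 3:30 = 8:45 AM on Nov 20.
Arrival in UTC: 12:45 AM − 5:45 = 7:00 PM on Nov 20.
Elapsed = 7:00 PM − 8:45 AM = 10 hours 15 minutes.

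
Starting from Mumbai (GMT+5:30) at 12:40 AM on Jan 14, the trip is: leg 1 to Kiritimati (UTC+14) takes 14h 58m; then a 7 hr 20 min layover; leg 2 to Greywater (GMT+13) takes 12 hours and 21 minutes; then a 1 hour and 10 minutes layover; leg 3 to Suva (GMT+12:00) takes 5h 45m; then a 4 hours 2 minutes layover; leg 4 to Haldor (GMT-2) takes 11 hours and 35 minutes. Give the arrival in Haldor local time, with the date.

2:21 AM on Jan 16

Convert departure to UTC: 12:40 AM − 5:30 = 7:10 PM UTC on Jan 13.
Add 14 hours 58 minutes leg 1 → 10:08 AM UTC (Jan 14).
Add 7 hours 20 minutes layover in Kiritimati → 5:28 PM UTC.
Add 12 hours and 21 minutes leg 2 → 5:49 AM UTC (Jan 15).
Add 1 hour and 10 minutes layover in Greywater → 6:59 AM UTC.
Add 5 hours and 45 minutes leg 3 → 12:44 PM UTC.
Add 4 hours and 2 minutes layover in Suva → 4:46 PM UTC.
Add 11 hours and 35 minutes leg 4 → 4:21 AM UTC (Jan 16).
Haldor is UTC−2:00, so local arrival = 4:21 AM − 2:00 = 2:21 AM on Jan 16.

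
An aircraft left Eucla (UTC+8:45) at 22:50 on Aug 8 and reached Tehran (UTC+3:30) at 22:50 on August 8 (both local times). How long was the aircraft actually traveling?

5 hours 15 minutes

Tehran is 5:15 behind Eucla.
Clock-face elapsed time (ignoring zones) is 0 minutes.
Actual elapsed = 0 minutes + 5:15 = 5 hours 15 minutes.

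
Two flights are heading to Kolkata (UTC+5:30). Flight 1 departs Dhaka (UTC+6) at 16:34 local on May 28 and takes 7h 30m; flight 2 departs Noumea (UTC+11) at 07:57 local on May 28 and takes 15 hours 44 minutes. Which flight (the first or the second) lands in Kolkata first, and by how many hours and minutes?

the second, by 5 hours 23 minutes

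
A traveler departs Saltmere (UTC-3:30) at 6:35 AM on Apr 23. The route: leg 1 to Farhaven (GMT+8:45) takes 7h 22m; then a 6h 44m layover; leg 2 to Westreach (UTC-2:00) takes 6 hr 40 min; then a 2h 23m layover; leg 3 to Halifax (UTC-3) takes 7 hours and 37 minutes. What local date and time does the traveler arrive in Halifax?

1:51 PM on April 24

Convert departure to UTC: 6:35 AM + 3:30 = 10:05 AM UTC on Apr 23.
Add 7 hours and 22 minutes leg 1 → 5:27 PM UTC.
Add 6 hours 44 minutes layover in Farhaven → 12:11 AM UTC (Apr 24).
Add 6 hours and 40 minutes leg 2 → 6:51 AM UTC.
Add 2 hours 23 minutes layover in Westreach → 9:14 AM UTC.
Add 7 hours 37 minutes leg 3 → 4:51 PM UTC.
Halifax is UTC−3:00, so local arrival = 4:51 PM − 3:00 = 1:51 PM on Apr 24.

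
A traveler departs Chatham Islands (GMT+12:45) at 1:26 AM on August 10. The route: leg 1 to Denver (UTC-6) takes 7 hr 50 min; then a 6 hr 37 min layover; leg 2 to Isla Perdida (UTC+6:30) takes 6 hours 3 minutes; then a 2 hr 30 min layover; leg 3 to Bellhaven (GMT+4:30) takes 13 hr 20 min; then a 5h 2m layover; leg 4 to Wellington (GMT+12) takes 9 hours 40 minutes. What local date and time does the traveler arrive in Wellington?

Convert departure to UTC: 1:26 AM − 12:45 = 12:41 PM UTC on Aug 9.
Add 7 hours and 50 minutes leg 1 → 8:31 PM UTC.
Add 6 hours and 37 minutes layover in Denver → 3:08 AM UTC (Aug 10).
Add 6 hours 3 minutes leg 2 → 9:11 AM UTC.
Add 2 hours 30 minutes layover in Isla Perdida → 11:41 AM UTC.
Add 13 hours 20 minutes leg 3 → 1:01 AM UTC (Aug 11).
Add 5 hours 2 minutes layover in Bellhaven → 6:03 AM UTC.
Add 9 hours 40 minutes leg 4 → 3:43 PM UTC.
Wellington is UTC+12:00, so local arrival = 3:43 PM + 12:00 = 3:43 AM on Aug 12.

3:43 AM on Aug 12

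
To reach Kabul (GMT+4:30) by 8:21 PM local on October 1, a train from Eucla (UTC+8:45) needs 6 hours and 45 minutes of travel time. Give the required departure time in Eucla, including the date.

Target arrival in UTC: 8:21 PM − 4:30 = 3:51 PM on Oct 1.
Subtract 6 hours 45 minutes → departure 9:06 AM UTC on Oct 1.
Eucla is UTC+8:45: 9:06 AM + 8:45 = 5:51 PM on Oct 1.

5:51 PM on Oct 1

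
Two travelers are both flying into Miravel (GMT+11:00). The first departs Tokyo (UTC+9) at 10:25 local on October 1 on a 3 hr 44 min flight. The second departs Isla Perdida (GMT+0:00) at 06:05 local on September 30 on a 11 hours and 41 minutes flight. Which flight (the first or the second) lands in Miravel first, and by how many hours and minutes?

the second, by 11 hours 23 minutes

Flight 1 in UTC: 10:25 − 9:00 = 01:25 on Oct 1.
+3 hours and 44 minutes → arrive 05:09 UTC on Oct 1.
Flight 2 departs at 06:05 UTC (Sep 30).
+11 hours and 41 minutes → arrive 17:46 UTC on Sep 30.
Flight 2 lands earlier by 11 hours 23 minutes.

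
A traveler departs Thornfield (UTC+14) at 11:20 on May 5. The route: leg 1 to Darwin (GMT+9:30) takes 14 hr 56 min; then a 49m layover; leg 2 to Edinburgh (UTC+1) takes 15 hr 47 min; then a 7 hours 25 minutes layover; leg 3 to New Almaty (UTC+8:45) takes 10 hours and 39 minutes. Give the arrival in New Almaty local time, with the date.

07:41 on May 7

Convert departure to UTC: 11:20 − 14:00 = 21:20 UTC on May 4.
Add 14 hours 56 minutes leg 1 → 12:16 UTC (May 5).
Add 49 minutes layover in Darwin → 13:05 UTC.
Add 15 hours and 47 minutes leg 2 → 04:52 UTC (May 6).
Add 7 hours 25 minutes layover in Edinburgh → 12:17 UTC.
Add 10 hours and 39 minutes leg 3 → 22:56 UTC.
New Almaty is UTC+8:45, so local arrival = 22:56 + 8:45 = 07:41 on May 7.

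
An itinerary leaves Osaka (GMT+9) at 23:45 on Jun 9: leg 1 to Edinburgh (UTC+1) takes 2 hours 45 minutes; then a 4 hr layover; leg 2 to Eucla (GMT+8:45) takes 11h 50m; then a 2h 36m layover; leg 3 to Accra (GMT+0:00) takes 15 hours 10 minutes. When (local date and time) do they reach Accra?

Convert departure to UTC: 23:45 − 9:00 = 14:45 UTC on Jun 9.
Add 2 hours and 45 minutes leg 1 → 17:30 UTC.
Add 4 hours layover in Edinburgh → 21:30 UTC.
Add 11 hours and 50 minutes leg 2 → 09:20 UTC (Jun 10).
Add 2 hours and 36 minutes layover in Eucla → 11:56 UTC.
Add 15 hours 10 minutes leg 3 → 03:06 UTC (Jun 11).
Accra is UTC+0, so local arrival is the same: 03:06 on Jun 11.

03:06 on Jun 11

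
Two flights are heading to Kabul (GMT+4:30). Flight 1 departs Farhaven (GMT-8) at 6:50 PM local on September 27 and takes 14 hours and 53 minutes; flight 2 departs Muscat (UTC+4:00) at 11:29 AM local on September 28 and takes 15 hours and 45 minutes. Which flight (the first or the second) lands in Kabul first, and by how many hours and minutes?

Flight 1 in UTC: 6:50 PM + 8:00 = 2:50 AM on Sep 28.
+14 hours and 53 minutes → arrive 5:43 PM UTC on Sep 28.
Flight 2 in UTC: 11:29 AM − 4:00 = 7:29 AM on Sep 28.
+15 hours 45 minutes → arrive 11:14 PM UTC on Sep 28.
Flight 1 lands earlier by 5 hours 31 minutes.

the first, by 5 hours 31 minutes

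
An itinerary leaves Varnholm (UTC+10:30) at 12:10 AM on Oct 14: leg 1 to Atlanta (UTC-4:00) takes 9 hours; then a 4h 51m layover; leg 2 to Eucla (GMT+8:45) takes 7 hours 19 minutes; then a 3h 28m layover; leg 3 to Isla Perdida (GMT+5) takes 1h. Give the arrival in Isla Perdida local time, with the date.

Convert departure to UTC: 12:10 AM − 10:30 = 1:40 PM UTC on Oct 13.
Add 9 hours leg 1 → 10:40 PM UTC.
Add 4 hours and 51 minutes layover in Atlanta → 3:31 AM UTC (Oct 14).
Add 7 hours 19 minutes leg 2 → 10:50 AM UTC.
Add 3 hours 28 minutes layover in Eucla → 2:18 PM UTC.
Add 1 hour leg 3 → 3:18 PM UTC.
Isla Perdida is UTC+5:00, so local arrival = 3:18 PM + 5:00 = 8:18 PM on Oct 14.

8:18 PM on October 14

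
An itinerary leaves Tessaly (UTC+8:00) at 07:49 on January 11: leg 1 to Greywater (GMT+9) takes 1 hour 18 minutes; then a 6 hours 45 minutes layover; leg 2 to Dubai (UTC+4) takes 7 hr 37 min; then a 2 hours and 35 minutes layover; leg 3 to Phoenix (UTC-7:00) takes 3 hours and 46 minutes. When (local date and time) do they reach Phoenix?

14:50 on Jan 11

Convert departure to UTC: 07:49 − 8:00 = 23:49 UTC on Jan 10.
Add 1 hour and 18 minutes leg 1 → 01:07 UTC (Jan 11).
Add 6 hours 45 minutes layover in Greywater → 07:52 UTC.
Add 7 hours and 37 minutes leg 2 → 15:29 UTC.
Add 2 hours and 35 minutes layover in Dubai → 18:04 UTC.
Add 3 hours and 46 minutes leg 3 → 21:50 UTC.
Phoenix is UTC−7:00, so local arrival = 21:50 − 7:00 = 14:50 on Jan 11.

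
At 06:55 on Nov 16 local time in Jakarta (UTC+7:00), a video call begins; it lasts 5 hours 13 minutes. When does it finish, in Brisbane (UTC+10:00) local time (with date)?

15:08 on Nov 16

Convert start to UTC: 06:55 − 7:00 = 23:55 UTC on Nov 15.
Add 5 hours and 13 minutes duration → 05:08 UTC (Nov 16).
Brisbane is UTC+10:00, so local end time = 05:08 + 10:00 = 15:08 on Nov 16.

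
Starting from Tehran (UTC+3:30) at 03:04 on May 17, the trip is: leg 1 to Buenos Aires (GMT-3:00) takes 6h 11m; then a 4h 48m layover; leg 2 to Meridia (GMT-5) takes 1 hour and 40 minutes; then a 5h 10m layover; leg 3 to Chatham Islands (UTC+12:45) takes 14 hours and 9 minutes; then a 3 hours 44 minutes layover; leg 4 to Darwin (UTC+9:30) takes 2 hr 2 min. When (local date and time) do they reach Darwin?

22:48 on May 18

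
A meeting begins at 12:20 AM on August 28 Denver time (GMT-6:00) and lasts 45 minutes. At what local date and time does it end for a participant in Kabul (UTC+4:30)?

Convert start to UTC: 12:20 AM + 6:00 = 6:20 AM UTC on Aug 28.
Add 45 minutes duration → 7:05 AM UTC.
Kabul is UTC+4:30, so local end time = 7:05 AM + 4:30 = 11:35 AM on Aug 28.

11:35 AM on Aug 28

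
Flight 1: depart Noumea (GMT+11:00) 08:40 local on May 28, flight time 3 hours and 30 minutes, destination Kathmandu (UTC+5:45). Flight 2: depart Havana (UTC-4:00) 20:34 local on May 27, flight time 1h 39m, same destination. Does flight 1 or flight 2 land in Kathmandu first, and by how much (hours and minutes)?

the first, by 1 hour 3 minutes

Flight 1 in UTC: 08:40 − 11:00 = 21:40 on May 27.
+3 hours 30 minutes → arrive 01:10 UTC on May 28.
Flight 2 in UTC: 20:34 + 4:00 = 00:34 on May 28.
+1 hour and 39 minutes → arrive 02:13 UTC on May 28.
Flight 1 lands earlier by 1 hour 3 minutes.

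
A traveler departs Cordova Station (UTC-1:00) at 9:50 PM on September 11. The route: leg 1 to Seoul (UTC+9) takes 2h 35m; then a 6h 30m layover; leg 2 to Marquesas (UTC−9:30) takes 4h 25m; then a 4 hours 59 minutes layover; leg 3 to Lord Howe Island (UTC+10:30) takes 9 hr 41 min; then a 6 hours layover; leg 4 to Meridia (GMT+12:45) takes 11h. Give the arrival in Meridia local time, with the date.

8:45 AM on September 14

Convert departure to UTC: 9:50 PM + 1:00 = 10:50 PM UTC on Sep 11.
Add 2 hours and 35 minutes leg 1 → 1:25 AM UTC (Sep 12).
Add 6 hours and 30 minutes layover in Seoul → 7:55 AM UTC.
Add 4 hours and 25 minutes leg 2 → 12:20 PM UTC.
Add 4 hours and 59 minutes layover in Marquesas → 5:19 PM UTC.
Add 9 hours 41 minutes leg 3 → 3:00 AM UTC (Sep 13).
Add 6 hours layover in Lord Howe Island → 9:00 AM UTC.
Add 11 hours leg 4 → 8:00 PM UTC.
Meridia is UTC+12:45, so local arrival = 8:00 PM + 12:45 = 8:45 AM on Sep 14.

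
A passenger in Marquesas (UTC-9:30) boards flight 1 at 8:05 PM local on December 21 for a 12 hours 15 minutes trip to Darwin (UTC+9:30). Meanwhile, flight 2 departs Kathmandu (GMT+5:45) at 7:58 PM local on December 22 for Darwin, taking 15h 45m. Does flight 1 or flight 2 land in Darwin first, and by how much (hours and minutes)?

the first, by 12 hours 8 minutes

Flight 1 in UTC: 8:05 PM + 9:30 = 5:35 AM on Dec 22.
+12 hours 15 minutes → arrive 5:50 PM UTC on Dec 22.
Flight 2 in UTC: 7:58 PM − 5:45 = 2:13 PM on Dec 22.
+15 hours and 45 minutes → arrive 5:58 AM UTC on Dec 23.
Flight 1 lands earlier by 12 hours 8 minutes.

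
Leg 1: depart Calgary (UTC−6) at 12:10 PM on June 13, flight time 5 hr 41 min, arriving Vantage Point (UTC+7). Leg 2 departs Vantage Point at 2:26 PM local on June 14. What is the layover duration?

Convert departure to UTC: 12:10 PM + 6:00 = 6:10 PM UTC on Jun 13.
Add 5 hours and 41 minutes flight time → 11:51 PM UTC.
Vantage Point is UTC+7:00, so local arrival = 11:51 PM + 7:00 = 6:51 AM on Jun 14.
Layover = 2:26 PM − 6:51 AM = 7 hours 35 minutes.

7 hours 35 minutes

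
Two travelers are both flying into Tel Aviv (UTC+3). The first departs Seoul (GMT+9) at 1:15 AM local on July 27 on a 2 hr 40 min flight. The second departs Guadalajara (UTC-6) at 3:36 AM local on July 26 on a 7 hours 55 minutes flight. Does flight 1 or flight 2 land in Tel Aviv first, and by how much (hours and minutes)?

Flight 1 in UTC: 1:15 AM − 9:00 = 4:15 PM on Jul 26.
+2 hours and 40 minutes → arrive 6:55 PM UTC on Jul 26.
Flight 2 in UTC: 3:36 AM + 6:00 = 9:36 AM on Jul 26.
+7 hours 55 minutes → arrive 5:31 PM UTC on Jul 26.
Flight 2 lands earlier by 1 hour 24 minutes.

the second, by 1 hour 24 minutes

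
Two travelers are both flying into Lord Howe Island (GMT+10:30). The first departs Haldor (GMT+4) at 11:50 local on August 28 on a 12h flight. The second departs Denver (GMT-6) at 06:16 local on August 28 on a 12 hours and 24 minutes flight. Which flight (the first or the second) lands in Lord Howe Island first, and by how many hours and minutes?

Flight 1 in UTC: 11:50 − 4:00 = 07:50 on Aug 28.
+12 hours → arrive 19:50 UTC on Aug 28.
Flight 2 in UTC: 06:16 + 6:00 = 12:16 on Aug 28.
+12 hours 24 minutes → arrive 00:40 UTC on Aug 29.
Flight 1 lands earlier by 4 hours 50 minutes.

the first, by 4 hours 50 minutes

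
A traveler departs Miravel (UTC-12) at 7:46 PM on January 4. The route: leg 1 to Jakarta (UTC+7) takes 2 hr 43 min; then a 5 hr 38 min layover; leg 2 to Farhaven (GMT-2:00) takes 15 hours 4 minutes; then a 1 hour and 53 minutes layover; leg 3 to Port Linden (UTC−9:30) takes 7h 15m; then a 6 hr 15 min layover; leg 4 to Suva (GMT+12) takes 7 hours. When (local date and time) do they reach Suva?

5:34 PM on January 7

Convert departure to UTC: 7:46 PM + 12:00 = 7:46 AM UTC on Jan 5.
Add 2 hours 43 minutes leg 1 → 10:29 AM UTC.
Add 5 hours and 38 minutes layover in Jakarta → 4:07 PM UTC.
Add 15 hours and 4 minutes leg 2 → 7:11 AM UTC (Jan 6).
Add 1 hour and 53 minutes layover in Farhaven → 9:04 AM UTC.
Add 7 hours 15 minutes leg 3 → 4:19 PM UTC.
Add 6 hours 15 minutes layover in Port Linden → 10:34 PM UTC.
Add 7 hours leg 4 → 5:34 AM UTC (Jan 7).
Suva is UTC+12:00, so local arrival = 5:34 AM + 12:00 = 5:34 PM on Jan 7.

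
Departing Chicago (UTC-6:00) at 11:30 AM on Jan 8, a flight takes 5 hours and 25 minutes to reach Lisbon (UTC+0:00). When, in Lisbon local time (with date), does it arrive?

Lisbon is 6:00 ahead of Chicago.
After 5 hours and 25 minutes it is 4:55 PM in Chicago.
Shift by the zone difference: 4:55 PM + 6:00 = 10:55 PM on Jan 8 in Lisbon.

10:55 PM on January 8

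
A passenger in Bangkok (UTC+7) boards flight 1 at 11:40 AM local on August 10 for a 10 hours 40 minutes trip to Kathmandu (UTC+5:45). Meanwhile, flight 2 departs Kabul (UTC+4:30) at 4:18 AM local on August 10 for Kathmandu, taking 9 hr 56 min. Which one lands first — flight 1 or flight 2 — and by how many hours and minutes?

the second, by 5 hours 36 minutes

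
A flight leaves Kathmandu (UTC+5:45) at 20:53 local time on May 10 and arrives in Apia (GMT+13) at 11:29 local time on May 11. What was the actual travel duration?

7 hours 21 minutes

Departure in UTC: 20:53 − 5:45 = 15:08 on May 10.
Arrival in UTC: 11:29 − 13:00 = 22:29 on May 10.
Elapsed = 22:29 − 15:08 = 7 hours 21 minutes.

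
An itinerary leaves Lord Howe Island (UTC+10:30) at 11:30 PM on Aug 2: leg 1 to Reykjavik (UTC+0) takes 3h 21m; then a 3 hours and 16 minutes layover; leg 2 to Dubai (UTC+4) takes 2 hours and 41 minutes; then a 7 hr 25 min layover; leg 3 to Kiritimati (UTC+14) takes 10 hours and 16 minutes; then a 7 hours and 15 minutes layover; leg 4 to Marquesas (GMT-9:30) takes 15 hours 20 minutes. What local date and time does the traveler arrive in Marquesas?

5:04 AM on August 4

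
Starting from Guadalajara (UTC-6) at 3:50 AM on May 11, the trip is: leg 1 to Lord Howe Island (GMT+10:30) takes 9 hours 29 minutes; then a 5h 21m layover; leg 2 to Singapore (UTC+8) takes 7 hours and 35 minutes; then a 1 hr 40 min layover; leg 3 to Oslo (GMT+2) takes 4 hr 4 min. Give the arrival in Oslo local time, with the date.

3:59 PM on May 12

Convert departure to UTC: 3:50 AM + 6:00 = 9:50 AM UTC on May 11.
Add 9 hours and 29 minutes leg 1 → 7:19 PM UTC.
Add 5 hours 21 minutes layover in Lord Howe Island → 12:40 AM UTC (May 12).
Add 7 hours and 35 minutes leg 2 → 8:15 AM UTC.
Add 1 hour and 40 minutes layover in Singapore → 9:55 AM UTC.
Add 4 hours and 4 minutes leg 3 → 1:59 PM UTC.
Oslo is UTC+2:00, so local arrival = 1:59 PM + 2:00 = 3:59 PM on May 12.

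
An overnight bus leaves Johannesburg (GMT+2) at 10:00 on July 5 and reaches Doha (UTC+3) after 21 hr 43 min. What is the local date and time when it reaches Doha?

Convert departure to UTC: 10:00 − 2:00 = 08:00 UTC on Jul 5.
Add 21 hours 43 minutes travel time → 05:43 UTC (Jul 6).
Doha is UTC+3:00, so local arrival = 05:43 + 3:00 = 08:43 on Jul 6.

08:43 on July 6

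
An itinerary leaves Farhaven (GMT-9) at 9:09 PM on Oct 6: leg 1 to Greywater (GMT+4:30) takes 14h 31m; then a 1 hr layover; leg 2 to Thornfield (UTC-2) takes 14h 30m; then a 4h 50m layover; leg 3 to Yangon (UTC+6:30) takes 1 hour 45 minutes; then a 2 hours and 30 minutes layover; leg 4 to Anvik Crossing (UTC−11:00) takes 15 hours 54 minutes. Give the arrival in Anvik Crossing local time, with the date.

Convert departure to UTC: 9:09 PM + 9:00 = 6:09 AM UTC on Oct 7.
Add 14 hours and 31 minutes leg 1 → 8:40 PM UTC.
Add 1 hour layover in Greywater → 9:40 PM UTC.
Add 14 hours and 30 minutes leg 2 → 12:10 PM UTC (Oct 8).
Add 4 hours 50 minutes layover in Thornfield → 5:00 PM UTC.
Add 1 hour and 45 minutes leg 3 → 6:45 PM UTC.
Add 2 hours 30 minutes layover in Yangon → 9:15 PM UTC.
Add 15 hours 54 minutes leg 4 → 1:09 PM UTC (Oct 9).
Anvik Crossing is UTC−11:00, so local arrival = 1:09 PM − 11:00 = 2:09 AM on Oct 9.

2:09 AM on Oct 9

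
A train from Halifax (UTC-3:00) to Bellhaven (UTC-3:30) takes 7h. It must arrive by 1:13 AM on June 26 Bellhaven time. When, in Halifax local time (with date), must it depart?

Target arrival in UTC: 1:13 AM + 3:30 = 4:43 AM on Jun 26.
Subtract 7 hours → departure 9:43 PM UTC on Jun 25.
Halifax is UTC−3:00: 9:43 PM − 3:00 = 6:43 PM on Jun 25.

6:43 PM on Jun 25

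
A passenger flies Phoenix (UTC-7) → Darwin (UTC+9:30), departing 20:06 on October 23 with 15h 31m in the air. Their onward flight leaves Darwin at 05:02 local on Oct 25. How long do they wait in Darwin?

55 minutes

Convert departure to UTC: 20:06 + 7:00 = 03:06 UTC on Oct 24.
Add 15 hours 31 minutes flight time → 18:37 UTC.
Darwin is UTC+9:30, so local arrival = 18:37 + 9:30 = 04:07 on Oct 25.
Layover = 05:02 − 04:07 = 55 minutes.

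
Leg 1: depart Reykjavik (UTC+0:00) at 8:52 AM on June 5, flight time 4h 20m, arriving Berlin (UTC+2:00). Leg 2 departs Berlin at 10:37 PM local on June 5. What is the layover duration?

7 hours 25 minutes

Reykjavik is at UTC+0, so departure is already 8:52 AM UTC on Jun 5.
Add 4 hours and 20 minutes flight time → 1:12 PM UTC.
Berlin is UTC+2:00, so local arrival = 1:12 PM + 2:00 = 3:12 PM on Jun 5.
Layover = 10:37 PM − 3:12 PM = 7 hours 25 minutes.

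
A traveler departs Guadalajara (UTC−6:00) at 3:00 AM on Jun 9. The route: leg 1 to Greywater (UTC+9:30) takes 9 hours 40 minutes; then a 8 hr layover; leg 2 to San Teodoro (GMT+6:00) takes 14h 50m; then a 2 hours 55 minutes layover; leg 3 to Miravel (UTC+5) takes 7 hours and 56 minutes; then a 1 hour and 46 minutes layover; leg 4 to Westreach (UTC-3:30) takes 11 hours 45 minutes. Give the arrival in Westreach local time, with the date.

2:22 PM on June 11

Convert departure to UTC: 3:00 AM + 6:00 = 9:00 AM UTC on Jun 9.
Add 9 hours 40 minutes leg 1 → 6:40 PM UTC.
Add 8 hours layover in Greywater → 2:40 AM UTC (Jun 10).
Add 14 hours and 50 minutes leg 2 → 5:30 PM UTC.
Add 2 hours and 55 minutes layover in San Teodoro → 8:25 PM UTC.
Add 7 hours and 56 minutes leg 3 → 4:21 AM UTC (Jun 11).
Add 1 hour 46 minutes layover in Miravel → 6:07 AM UTC.
Add 11 hours 45 minutes leg 4 → 5:52 PM UTC.
Westreach is UTC−3:30, so local arrival = 5:52 PM − 3:30 = 2:22 PM on Jun 11.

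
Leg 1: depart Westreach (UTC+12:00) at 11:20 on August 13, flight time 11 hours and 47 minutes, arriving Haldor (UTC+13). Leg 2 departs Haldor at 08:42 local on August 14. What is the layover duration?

8 hours 35 minutes

Convert departure to UTC: 11:20 − 12:00 = 23:20 UTC on Aug 12.
Add 11 hours 47 minutes flight time → 11:07 UTC (Aug 13).
Haldor is UTC+13:00, so local arrival = 11:07 + 13:00 = 00:07 on Aug 14.
Layover = 08:42 − 00:07 = 8 hours 35 minutes.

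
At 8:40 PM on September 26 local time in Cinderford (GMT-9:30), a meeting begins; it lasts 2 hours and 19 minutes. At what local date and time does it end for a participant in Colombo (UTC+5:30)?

1:59 PM on Sep 27

Colombo is 15:00 ahead of Cinderford.
After 2 hours and 19 minutes it is 10:59 PM in Cinderford.
Shift by the zone difference: 10:59 PM + 15:00 = 1:59 PM on Sep 27 in Colombo.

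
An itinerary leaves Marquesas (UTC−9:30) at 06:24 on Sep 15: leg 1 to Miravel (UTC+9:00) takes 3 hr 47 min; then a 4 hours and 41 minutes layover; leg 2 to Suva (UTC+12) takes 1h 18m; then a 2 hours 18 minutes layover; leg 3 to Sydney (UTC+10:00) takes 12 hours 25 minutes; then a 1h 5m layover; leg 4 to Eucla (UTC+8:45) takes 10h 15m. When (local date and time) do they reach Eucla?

12:28 on September 17

Convert departure to UTC: 06:24 + 9:30 = 15:54 UTC on Sep 15.
Add 3 hours and 47 minutes leg 1 → 19:41 UTC.
Add 4 hours 41 minutes layover in Miravel → 00:22 UTC (Sep 16).
Add 1 hour 18 minutes leg 2 → 01:40 UTC.
Add 2 hours and 18 minutes layover in Suva → 03:58 UTC.
Add 12 hours 25 minutes leg 3 → 16:23 UTC.
Add 1 hour 5 minutes layover in Sydney → 17:28 UTC.
Add 10 hours 15 minutes leg 4 → 03:43 UTC (Sep 17).
Eucla is UTC+8:45, so local arrival = 03:43 + 8:45 = 12:28 on Sep 17.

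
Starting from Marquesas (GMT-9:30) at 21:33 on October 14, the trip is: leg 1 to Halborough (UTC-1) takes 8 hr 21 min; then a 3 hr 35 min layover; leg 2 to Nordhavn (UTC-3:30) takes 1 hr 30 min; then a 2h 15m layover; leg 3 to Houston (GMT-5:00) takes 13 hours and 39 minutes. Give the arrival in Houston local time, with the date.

07:23 on Oct 16

Convert departure to UTC: 21:33 + 9:30 = 07:03 UTC on Oct 15.
Add 8 hours 21 minutes leg 1 → 15:24 UTC.
Add 3 hours 35 minutes layover in Halborough → 18:59 UTC.
Add 1 hour 30 minutes leg 2 → 20:29 UTC.
Add 2 hours 15 minutes layover in Nordhavn → 22:44 UTC.
Add 13 hours 39 minutes leg 3 → 12:23 UTC (Oct 16).
Houston is UTC−5:00, so local arrival = 12:23 − 5:00 = 07:23 on Oct 16.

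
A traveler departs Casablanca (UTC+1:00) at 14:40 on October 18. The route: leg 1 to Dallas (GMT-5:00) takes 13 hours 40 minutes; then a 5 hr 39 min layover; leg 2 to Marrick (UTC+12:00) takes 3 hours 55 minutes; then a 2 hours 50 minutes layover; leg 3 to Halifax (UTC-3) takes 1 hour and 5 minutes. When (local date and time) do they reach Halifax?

13:49 on October 19

Convert departure to UTC: 14:40 − 1:00 = 13:40 UTC on Oct 18.
Add 13 hours and 40 minutes leg 1 → 03:20 UTC (Oct 19).
Add 5 hours and 39 minutes layover in Dallas → 08:59 UTC.
Add 3 hours and 55 minutes leg 2 → 12:54 UTC.
Add 2 hours and 50 minutes layover in Marrick → 15:44 UTC.
Add 1 hour 5 minutes leg 3 → 16:49 UTC.
Halifax is UTC−3:00, so local arrival = 16:49 − 3:00 = 13:49 on Oct 19.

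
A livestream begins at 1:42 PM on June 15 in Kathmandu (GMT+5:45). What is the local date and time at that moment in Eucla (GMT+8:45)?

4:42 PM on June 15

Eucla is 3:00 ahead of Kathmandu.
Shift by the zone difference: 1:42 PM + 3:00 = 4:42 PM on Jun 15 in Eucla.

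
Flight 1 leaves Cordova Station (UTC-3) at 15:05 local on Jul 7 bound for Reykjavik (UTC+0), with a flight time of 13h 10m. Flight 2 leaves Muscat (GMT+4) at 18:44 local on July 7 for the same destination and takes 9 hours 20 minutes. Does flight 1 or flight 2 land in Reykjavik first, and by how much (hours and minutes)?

Flight 1 in UTC: 15:05 + 3:00 = 18:05 on Jul 7.
+13 hours and 10 minutes → arrive 07:15 UTC on Jul 8.
Flight 2 in UTC: 18:44 − 4:00 = 14:44 on Jul 7.
+9 hours and 20 minutes → arrive 00:04 UTC on Jul 8.
Flight 2 lands earlier by 7 hours 11 minutes.

the second, by 7 hours 11 minutes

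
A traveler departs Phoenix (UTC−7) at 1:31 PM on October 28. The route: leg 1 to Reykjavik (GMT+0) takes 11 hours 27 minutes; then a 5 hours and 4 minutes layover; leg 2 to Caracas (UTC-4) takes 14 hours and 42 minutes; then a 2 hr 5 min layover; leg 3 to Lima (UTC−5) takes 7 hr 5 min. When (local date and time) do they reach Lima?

Convert departure to UTC: 1:31 PM + 7:00 = 8:31 PM UTC on Oct 28.
Add 11 hours and 27 minutes leg 1 → 7:58 AM UTC (Oct 29).
Add 5 hours 4 minutes layover in Reykjavik → 1:02 PM UTC.
Add 14 hours 42 minutes leg 2 → 3:44 AM UTC (Oct 30).
Add 2 hours and 5 minutes layover in Caracas → 5:49 AM UTC.
Add 7 hours and 5 minutes leg 3 → 12:54 PM UTC.
Lima is UTC−5:00, so local arrival = 12:54 PM − 5:00 = 7:54 AM on Oct 30.

7:54 AM on October 30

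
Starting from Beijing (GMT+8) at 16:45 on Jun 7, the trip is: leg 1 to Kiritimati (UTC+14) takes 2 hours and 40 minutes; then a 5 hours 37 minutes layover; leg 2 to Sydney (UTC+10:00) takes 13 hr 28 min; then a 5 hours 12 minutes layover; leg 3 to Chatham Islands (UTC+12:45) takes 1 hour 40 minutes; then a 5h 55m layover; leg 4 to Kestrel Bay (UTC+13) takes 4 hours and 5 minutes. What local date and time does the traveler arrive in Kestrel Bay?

12:22 on June 9

Convert departure to UTC: 16:45 − 8:00 = 08:45 UTC on Jun 7.
Add 2 hours and 40 minutes leg 1 → 11:25 UTC.
Add 5 hours 37 minutes layover in Kiritimati → 17:02 UTC.
Add 13 hours and 28 minutes leg 2 → 06:30 UTC (Jun 8).
Add 5 hours 12 minutes layover in Sydney → 11:42 UTC.
Add 1 hour 40 minutes leg 3 → 13:22 UTC.
Add 5 hours and 55 minutes layover in Chatham Islands → 19:17 UTC.
Add 4 hours 5 minutes leg 4 → 23:22 UTC.
Kestrel Bay is UTC+13:00, so local arrival = 23:22 + 13:00 = 12:22 on Jun 9.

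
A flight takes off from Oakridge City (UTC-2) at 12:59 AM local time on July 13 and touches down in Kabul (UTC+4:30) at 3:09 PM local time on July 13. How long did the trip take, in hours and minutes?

7 hours 40 minutes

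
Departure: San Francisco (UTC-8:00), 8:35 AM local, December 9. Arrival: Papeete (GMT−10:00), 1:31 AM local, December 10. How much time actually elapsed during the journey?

18 hours 56 minutes

Departure in UTC: 8:35 AM + 8:00 = 4:35 PM on Dec 9.
Arrival in UTC: 1:31 AM + 10:00 = 11:31 AM on Dec 10.
Elapsed = 11:31 AM − 4:35 PM (+1 day) = 18 hours 56 minutes.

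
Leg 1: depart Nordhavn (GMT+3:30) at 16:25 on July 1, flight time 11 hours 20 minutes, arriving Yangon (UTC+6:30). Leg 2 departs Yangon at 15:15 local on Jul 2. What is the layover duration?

8 hours 30 minutes

Convert departure to UTC: 16:25 − 3:30 = 12:55 UTC on Jul 1.
Add 11 hours and 20 minutes flight time → 00:15 UTC (Jul 2).
Yangon is UTC+6:30, so local arrival = 00:15 + 6:30 = 06:45 on Jul 2.
Layover = 15:15 − 06:45 = 8 hours 30 minutes.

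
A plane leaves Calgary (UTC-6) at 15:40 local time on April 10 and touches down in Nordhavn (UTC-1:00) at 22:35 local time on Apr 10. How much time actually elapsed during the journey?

1 hour 55 minutes

Departure in UTC: 15:40 + 6:00 = 21:40 on Apr 10.
Arrival in UTC: 22:35 + 1:00 = 23:35 on Apr 10.
Elapsed = 23:35 − 21:40 = 1 hour 55 minutes.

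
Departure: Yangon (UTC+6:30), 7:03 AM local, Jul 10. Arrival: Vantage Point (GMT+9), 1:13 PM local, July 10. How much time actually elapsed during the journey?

Departure in UTC: 7:03 AM − 6:30 = 12:33 AM on Jul 10.
Arrival in UTC: 1:13 PM − 9:00 = 4:13 AM on Jul 10.
Elapsed = 4:13 AM − 12:33 AM = 3 hours 40 minutes.

3 hours 40 minutes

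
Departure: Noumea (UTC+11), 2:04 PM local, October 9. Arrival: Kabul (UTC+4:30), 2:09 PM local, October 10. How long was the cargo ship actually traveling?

30 hours 35 minutes

Departure in UTC: 2:04 PM − 11:00 = 3:04 AM on Oct 9.
Arrival in UTC: 2:09 PM − 4:30 = 9:39 AM on Oct 10.
Elapsed = 9:39 AM − 3:04 AM (+1 day) = 30 hours 35 minutes.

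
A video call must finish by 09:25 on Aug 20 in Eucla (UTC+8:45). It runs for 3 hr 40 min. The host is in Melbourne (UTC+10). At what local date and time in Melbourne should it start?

07:00 on August 20

Target end time in UTC: 09:25 − 8:45 = 00:40 on Aug 20.
Subtract 3 hours and 40 minutes → start 21:00 UTC on Aug 19.
Melbourne is UTC+10:00: 21:00 + 10:00 = 07:00 on Aug 20.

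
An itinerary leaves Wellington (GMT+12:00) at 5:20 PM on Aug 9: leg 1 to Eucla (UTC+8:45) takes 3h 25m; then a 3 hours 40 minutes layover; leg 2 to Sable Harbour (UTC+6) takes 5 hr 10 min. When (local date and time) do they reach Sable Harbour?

Convert departure to UTC: 5:20 PM − 12:00 = 5:20 AM UTC on Aug 9.
Add 3 hours 25 minutes leg 1 → 8:45 AM UTC.
Add 3 hours and 40 minutes layover in Eucla → 12:25 PM UTC.
Add 5 hours and 10 minutes leg 2 → 5:35 PM UTC.
Sable Harbour is UTC+6:00, so local arrival = 5:35 PM + 6:00 = 11:35 PM on Aug 9.

11:35 PM on August 9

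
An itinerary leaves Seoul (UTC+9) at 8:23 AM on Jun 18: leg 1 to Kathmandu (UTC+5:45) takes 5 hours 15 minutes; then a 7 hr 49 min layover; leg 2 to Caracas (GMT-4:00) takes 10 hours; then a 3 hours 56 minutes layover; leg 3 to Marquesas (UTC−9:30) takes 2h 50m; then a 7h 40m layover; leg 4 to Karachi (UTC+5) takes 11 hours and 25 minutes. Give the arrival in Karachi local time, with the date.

5:18 AM on June 20

Convert departure to UTC: 8:23 AM − 9:00 = 11:23 PM UTC on Jun 17.
Add 5 hours and 15 minutes leg 1 → 4:38 AM UTC (Jun 18).
Add 7 hours 49 minutes layover in Kathmandu → 12:27 PM UTC.
Add 10 hours leg 2 → 10:27 PM UTC.
Add 3 hours and 56 minutes layover in Caracas → 2:23 AM UTC (Jun 19).
Add 2 hours 50 minutes leg 3 → 5:13 AM UTC.
Add 7 hours 40 minutes layover in Marquesas → 12:53 PM UTC.
Add 11 hours and 25 minutes leg 4 → 12:18 AM UTC (Jun 20).
Karachi is UTC+5:00, so local arrival = 12:18 AM + 5:00 = 5:18 AM on Jun 20.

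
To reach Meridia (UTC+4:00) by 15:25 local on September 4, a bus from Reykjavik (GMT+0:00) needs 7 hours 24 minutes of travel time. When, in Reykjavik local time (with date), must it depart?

Target arrival in UTC: 15:25 − 4:00 = 11:25 on Sep 4.
Subtract 7 hours and 24 minutes → departure 04:01 UTC on Sep 4.
Reykjavik is UTC+0, so departure is 04:01 on Sep 4.

04:01 on September 4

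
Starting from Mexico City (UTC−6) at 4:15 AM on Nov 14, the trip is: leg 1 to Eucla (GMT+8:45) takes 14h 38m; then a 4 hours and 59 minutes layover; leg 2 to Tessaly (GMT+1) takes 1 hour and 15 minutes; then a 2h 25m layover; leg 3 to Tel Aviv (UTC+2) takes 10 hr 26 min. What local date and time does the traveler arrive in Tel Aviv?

9:58 PM on Nov 15

Convert departure to UTC: 4:15 AM + 6:00 = 10:15 AM UTC on Nov 14.
Add 14 hours 38 minutes leg 1 → 12:53 AM UTC (Nov 15).
Add 4 hours 59 minutes layover in Eucla → 5:52 AM UTC.
Add 1 hour and 15 minutes leg 2 → 7:07 AM UTC.
Add 2 hours and 25 minutes layover in Tessaly → 9:32 AM UTC.
Add 10 hours 26 minutes leg 3 → 7:58 PM UTC.
Tel Aviv is UTC+2:00, so local arrival = 7:58 PM + 2:00 = 9:58 PM on Nov 15.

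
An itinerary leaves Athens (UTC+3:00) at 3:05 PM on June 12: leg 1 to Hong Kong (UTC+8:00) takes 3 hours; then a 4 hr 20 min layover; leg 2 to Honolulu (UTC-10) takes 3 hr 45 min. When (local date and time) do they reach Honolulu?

1:10 PM on June 12

Convert departure to UTC: 3:05 PM − 3:00 = 12:05 PM UTC on Jun 12.
Add 3 hours leg 1 → 3:05 PM UTC.
Add 4 hours 20 minutes layover in Hong Kong → 7:25 PM UTC.
Add 3 hours and 45 minutes leg 2 → 11:10 PM UTC.
Honolulu is UTC−10:00, so local arrival = 11:10 PM − 10:00 = 1:10 PM on Jun 12.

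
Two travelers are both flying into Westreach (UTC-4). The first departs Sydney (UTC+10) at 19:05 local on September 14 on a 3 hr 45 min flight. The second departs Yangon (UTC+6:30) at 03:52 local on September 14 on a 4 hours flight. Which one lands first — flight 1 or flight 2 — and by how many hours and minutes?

the second, by 11 hours 28 minutes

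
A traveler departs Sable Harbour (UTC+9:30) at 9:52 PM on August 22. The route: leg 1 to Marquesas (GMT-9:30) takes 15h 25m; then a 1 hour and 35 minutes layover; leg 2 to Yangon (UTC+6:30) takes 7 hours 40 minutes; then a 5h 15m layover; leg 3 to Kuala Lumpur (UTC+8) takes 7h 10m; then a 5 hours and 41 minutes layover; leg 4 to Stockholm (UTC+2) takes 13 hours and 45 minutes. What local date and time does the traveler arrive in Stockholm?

10:53 PM on Aug 24

Convert departure to UTC: 9:52 PM − 9:30 = 12:22 PM UTC on Aug 22.
Add 15 hours 25 minutes leg 1 → 3:47 AM UTC (Aug 23).
Add 1 hour 35 minutes layover in Marquesas → 5:22 AM UTC.
Add 7 hours and 40 minutes leg 2 → 1:02 PM UTC.
Add 5 hours and 15 minutes layover in Yangon → 6:17 PM UTC.
Add 7 hours and 10 minutes leg 3 → 1:27 AM UTC (Aug 24).
Add 5 hours 41 minutes layover in Kuala Lumpur → 7:08 AM UTC.
Add 13 hours 45 minutes leg 4 → 8:53 PM UTC.
Stockholm is UTC+2:00, so local arrival = 8:53 PM + 2:00 = 10:53 PM on Aug 24.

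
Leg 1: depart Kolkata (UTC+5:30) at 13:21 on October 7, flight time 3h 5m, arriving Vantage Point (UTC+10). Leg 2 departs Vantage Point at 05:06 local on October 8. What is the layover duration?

8 hours 10 minutes

Convert departure to UTC: 13:21 − 5:30 = 07:51 UTC on Oct 7.
Add 3 hours and 5 minutes flight time → 10:56 UTC.
Vantage Point is UTC+10:00, so local arrival = 10:56 + 10:00 = 20:56 on Oct 7.
Layover = 05:06 − 20:56 (+1 day) = 8 hours 10 minutes.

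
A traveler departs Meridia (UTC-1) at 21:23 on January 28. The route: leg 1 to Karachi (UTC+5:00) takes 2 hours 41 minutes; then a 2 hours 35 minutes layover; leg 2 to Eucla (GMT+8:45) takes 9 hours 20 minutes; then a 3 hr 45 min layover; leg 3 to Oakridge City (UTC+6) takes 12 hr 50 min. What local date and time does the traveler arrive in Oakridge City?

11:34 on January 30

Convert departure to UTC: 21:23 + 1:00 = 22:23 UTC on Jan 28.
Add 2 hours and 41 minutes leg 1 → 01:04 UTC (Jan 29).
Add 2 hours and 35 minutes layover in Karachi → 03:39 UTC.
Add 9 hours 20 minutes leg 2 → 12:59 UTC.
Add 3 hours and 45 minutes layover in Eucla → 16:44 UTC.
Add 12 hours and 50 minutes leg 3 → 05:34 UTC (Jan 30).
Oakridge City is UTC+6:00, so local arrival = 05:34 + 6:00 = 11:34 on Jan 30.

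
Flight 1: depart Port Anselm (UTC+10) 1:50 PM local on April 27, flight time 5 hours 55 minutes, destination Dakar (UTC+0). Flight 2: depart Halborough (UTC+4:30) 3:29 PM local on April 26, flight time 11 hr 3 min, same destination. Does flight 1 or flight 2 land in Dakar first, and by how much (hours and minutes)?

Flight 1 in UTC: 1:50 PM − 10:00 = 3:50 AM on Apr 27.
+5 hours 55 minutes → arrive 9:45 AM UTC on Apr 27.
Flight 2 in UTC: 3:29 PM − 4:30 = 10:59 AM on Apr 26.
+11 hours 3 minutes → arrive 10:02 PM UTC on Apr 26.
Flight 2 lands earlier by 11 hours 43 minutes.

the second, by 11 hours 43 minutes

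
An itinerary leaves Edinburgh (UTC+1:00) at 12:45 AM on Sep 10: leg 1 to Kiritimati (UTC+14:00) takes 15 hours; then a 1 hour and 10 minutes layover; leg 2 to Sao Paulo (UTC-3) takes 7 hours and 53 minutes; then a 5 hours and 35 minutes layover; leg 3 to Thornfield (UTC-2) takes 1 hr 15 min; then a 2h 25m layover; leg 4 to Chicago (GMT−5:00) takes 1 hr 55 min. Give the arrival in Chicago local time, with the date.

5:58 AM on Sep 11

Convert departure to UTC: 12:45 AM − 1:00 = 11:45 PM UTC on Sep 9.
Add 15 hours leg 1 → 2:45 PM UTC (Sep 10).
Add 1 hour and 10 minutes layover in Kiritimati → 3:55 PM UTC.
Add 7 hours and 53 minutes leg 2 → 11:48 PM UTC.
Add 5 hours 35 minutes layover in Sao Paulo → 5:23 AM UTC (Sep 11).
Add 1 hour and 15 minutes leg 3 → 6:38 AM UTC.
Add 2 hours and 25 minutes layover in Thornfield → 9:03 AM UTC.
Add 1 hour and 55 minutes leg 4 → 10:58 AM UTC.
Chicago is UTC−5:00, so local arrival = 10:58 AM − 5:00 = 5:58 AM on Sep 11.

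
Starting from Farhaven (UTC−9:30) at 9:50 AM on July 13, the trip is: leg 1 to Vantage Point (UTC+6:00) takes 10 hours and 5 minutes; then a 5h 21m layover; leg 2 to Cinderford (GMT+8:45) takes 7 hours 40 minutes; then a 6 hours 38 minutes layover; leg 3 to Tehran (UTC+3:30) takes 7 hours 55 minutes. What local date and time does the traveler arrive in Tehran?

Convert departure to UTC: 9:50 AM + 9:30 = 7:20 PM UTC on Jul 13.
Add 10 hours 5 minutes leg 1 → 5:25 AM UTC (Jul 14).
Add 5 hours and 21 minutes layover in Vantage Point → 10:46 AM UTC.
Add 7 hours and 40 minutes leg 2 → 6:26 PM UTC.
Add 6 hours 38 minutes layover in Cinderford → 1:04 AM UTC (Jul 15).
Add 7 hours and 55 minutes leg 3 → 8:59 AM UTC.
Tehran is UTC+3:30, so local arrival = 8:59 AM + 3:30 = 12:29 PM on Jul 15.

12:29 PM on July 15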